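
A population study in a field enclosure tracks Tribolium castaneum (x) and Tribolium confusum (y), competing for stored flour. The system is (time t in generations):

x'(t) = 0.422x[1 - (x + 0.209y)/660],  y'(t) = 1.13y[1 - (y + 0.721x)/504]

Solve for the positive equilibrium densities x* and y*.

x* ≈ 653, y* ≈ 33.1

Setting both brackets to zero gives the nullclines x + 0.209y = 660 and 0.721x + y = 504.
Substituting y = 504 - 0.721x into the first: x(1 - 0.209·0.721) = 660 - 0.209·504.
So x* = 555/0.849 = 653, and then y* = 504 - 0.721·653 = 33.1.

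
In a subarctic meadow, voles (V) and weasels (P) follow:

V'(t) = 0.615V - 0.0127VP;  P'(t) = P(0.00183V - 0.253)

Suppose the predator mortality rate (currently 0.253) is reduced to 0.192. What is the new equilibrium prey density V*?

V* ≈ 105

At the interior fixed point, setting dP/dt = 0 with P > 0 fixes V* = (predator death rate)/(VP coefficient) — independent of the other coefficients.
With the change, V* = 0.192/0.00183 = 105; it falls from 138.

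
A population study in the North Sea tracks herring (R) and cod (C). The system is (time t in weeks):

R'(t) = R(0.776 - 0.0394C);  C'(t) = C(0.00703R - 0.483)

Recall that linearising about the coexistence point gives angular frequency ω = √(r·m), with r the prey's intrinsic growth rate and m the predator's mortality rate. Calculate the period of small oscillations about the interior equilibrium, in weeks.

Here r = 0.776 and m = 0.483, so r·m = 0.375.
ω = √0.375 = 0.612 per week, hence T = 2π/ω ≈ 10.3 weeks.

T ≈ 10.3 weeks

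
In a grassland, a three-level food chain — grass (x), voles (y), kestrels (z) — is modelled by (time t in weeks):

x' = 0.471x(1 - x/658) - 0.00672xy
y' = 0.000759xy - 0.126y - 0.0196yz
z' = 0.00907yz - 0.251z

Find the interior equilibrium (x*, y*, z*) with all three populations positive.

x* ≈ 398, y* ≈ 27.7, z* ≈ 8.99

From dz/dt = 0: 0.00907y* = 0.251, so y* = 27.7.
From dx/dt = 0: 0.471(1 - x*/658) = 0.00672·27.7, giving x* = 658·(1 - 0.395) = 398.
From dy/dt = 0: 0.000759·398 - 0.126 = 0.0196z*, so z* = 0.176/0.0196 = 8.99.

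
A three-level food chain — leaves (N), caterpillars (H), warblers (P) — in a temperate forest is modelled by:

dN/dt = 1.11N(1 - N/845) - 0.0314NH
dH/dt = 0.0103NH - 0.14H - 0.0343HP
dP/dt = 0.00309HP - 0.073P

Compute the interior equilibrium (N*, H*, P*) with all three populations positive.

From dP/dt = 0: 0.00309H* = 0.073, so H* = 23.6.
From dN/dt = 0: 1.11(1 - N*/845) = 0.0314·23.6, giving N* = 845·(1 - 0.668) = 280.
From dH/dt = 0: 0.0103·280 - 0.14 = 0.0343P*, so P* = 2.75/0.0343 = 80.1.

N* ≈ 280, H* ≈ 23.6, P* ≈ 80.1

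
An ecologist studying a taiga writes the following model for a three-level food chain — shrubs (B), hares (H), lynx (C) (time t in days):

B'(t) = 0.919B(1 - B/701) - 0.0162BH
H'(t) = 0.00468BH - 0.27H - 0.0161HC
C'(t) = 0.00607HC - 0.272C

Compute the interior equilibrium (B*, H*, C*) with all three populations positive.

B* ≈ 147, H* ≈ 44.8, C* ≈ 26

From dC/dt = 0: 0.00607H* = 0.272, so H* = 44.8.
From dB/dt = 0: 0.919(1 - B*/701) = 0.0162·44.8, giving B* = 701·(1 - 0.79) = 147.
From dH/dt = 0: 0.00468·147 - 0.27 = 0.0161C*, so C* = 0.419/0.0161 = 26.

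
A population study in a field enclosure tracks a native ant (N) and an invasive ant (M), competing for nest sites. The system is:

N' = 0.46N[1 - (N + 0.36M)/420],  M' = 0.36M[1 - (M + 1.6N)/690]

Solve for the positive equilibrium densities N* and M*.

N* ≈ 405, M* ≈ 42.5

Setting both brackets to zero gives the nullclines N + 0.36M = 420 and 1.6N + M = 690.
Substituting M = 690 - 1.6N into the first: N(1 - 0.36·1.6) = 420 - 0.36·690.
So N* = 172/0.424 = 405, and then M* = 690 - 1.6·405 = 42.5.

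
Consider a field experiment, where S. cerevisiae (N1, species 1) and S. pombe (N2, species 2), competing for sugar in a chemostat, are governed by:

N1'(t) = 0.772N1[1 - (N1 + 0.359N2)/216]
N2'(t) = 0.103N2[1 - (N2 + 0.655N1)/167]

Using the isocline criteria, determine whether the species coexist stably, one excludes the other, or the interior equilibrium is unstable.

Compare the nullcline intercepts: K1/α12 = 216/0.359 = 602 > K2 = 167; K2/α21 = 167/0.655 = 255 > K1 = 216.
Since both inequalities hold, each species can invade when rare, so the interior equilibrium is stable.

stable coexistence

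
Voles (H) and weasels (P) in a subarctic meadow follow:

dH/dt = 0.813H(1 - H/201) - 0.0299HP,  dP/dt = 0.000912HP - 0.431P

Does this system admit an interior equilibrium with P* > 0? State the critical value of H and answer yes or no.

Threshold H = 473; K < 473, so no, the predator goes extinct.

The predator equation gives dP/dt > 0 only when H > 0.431/0.000912 = 473.
Without the predator, H → K = 201. Since 201 < 473, the predator cannot invade.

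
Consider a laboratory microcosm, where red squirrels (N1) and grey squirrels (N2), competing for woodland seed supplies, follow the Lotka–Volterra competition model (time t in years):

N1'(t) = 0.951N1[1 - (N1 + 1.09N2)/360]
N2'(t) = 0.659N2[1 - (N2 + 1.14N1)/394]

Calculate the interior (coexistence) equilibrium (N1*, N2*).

N1* ≈ 286, N2* ≈ 67.6

Setting both brackets to zero gives the nullclines N1 + 1.09N2 = 360 and 1.14N1 + N2 = 394.
Substituting N2 = 394 - 1.14N1 into the first: N1(1 - 1.09·1.14) = 360 - 1.09·394.
So N1* = -69.5/-0.243 = 286, and then N2* = 394 - 1.14·286 = 67.6.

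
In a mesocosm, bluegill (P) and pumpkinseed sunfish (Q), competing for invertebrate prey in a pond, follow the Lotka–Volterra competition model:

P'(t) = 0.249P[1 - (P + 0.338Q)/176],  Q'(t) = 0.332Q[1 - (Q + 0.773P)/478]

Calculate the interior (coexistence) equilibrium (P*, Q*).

P* ≈ 19.5, Q* ≈ 463

Setting both brackets to zero gives the nullclines P + 0.338Q = 176 and 0.773P + Q = 478.
Substituting Q = 478 - 0.773P into the first: P(1 - 0.338·0.773) = 176 - 0.338·478.
So P* = 14.4/0.739 = 19.5, and then Q* = 478 - 0.773·19.5 = 463.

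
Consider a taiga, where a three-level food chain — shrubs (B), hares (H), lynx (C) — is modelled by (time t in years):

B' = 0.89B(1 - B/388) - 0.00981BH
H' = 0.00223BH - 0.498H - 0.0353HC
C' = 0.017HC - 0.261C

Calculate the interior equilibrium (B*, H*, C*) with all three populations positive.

From dC/dt = 0: 0.017H* = 0.261, so H* = 15.4.
From dB/dt = 0: 0.89(1 - B*/388) = 0.00981·15.4, giving B* = 388·(1 - 0.169) = 322.
From dH/dt = 0: 0.00223·322 - 0.498 = 0.0353C*, so C* = 0.221/0.0353 = 6.26.

B* ≈ 322, H* ≈ 15.4, C* ≈ 6.26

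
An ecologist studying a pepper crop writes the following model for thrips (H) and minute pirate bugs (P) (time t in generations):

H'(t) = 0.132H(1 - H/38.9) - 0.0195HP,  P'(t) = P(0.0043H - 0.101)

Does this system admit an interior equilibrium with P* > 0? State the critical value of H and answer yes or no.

The predator equation gives dP/dt > 0 only when H > 0.101/0.0043 = 23.5.
Without the predator, H → K = 38.9. Since 38.9 > 23.5, the predator can invade and persist.

Threshold H = 23.5; K > 23.5, so yes, the predator persists.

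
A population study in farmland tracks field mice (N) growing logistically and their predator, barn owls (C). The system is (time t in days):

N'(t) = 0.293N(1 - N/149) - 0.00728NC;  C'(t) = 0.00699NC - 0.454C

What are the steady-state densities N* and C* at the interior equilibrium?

From dC/dt = 0 with C > 0: 0.00699N* = 0.454, so N* = 64.9.
Substitute into dN/dt = 0: 0.293(1 - 64.9/149) = 0.00728C*.
The bracket is 0.564, giving C* = 0.165/0.00728 = 22.7.

N* ≈ 64.9, C* ≈ 22.7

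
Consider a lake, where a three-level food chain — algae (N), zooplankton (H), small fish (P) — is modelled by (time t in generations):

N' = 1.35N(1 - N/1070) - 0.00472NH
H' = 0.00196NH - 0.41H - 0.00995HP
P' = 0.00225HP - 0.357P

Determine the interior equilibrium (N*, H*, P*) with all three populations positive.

N* ≈ 476, H* ≈ 159, P* ≈ 52.6

From dP/dt = 0: 0.00225H* = 0.357, so H* = 159.
From dN/dt = 0: 1.35(1 - N*/1070) = 0.00472·159, giving N* = 1070·(1 - 0.555) = 476.
From dH/dt = 0: 0.00196·476 - 0.41 = 0.00995P*, so P* = 0.524/0.00995 = 52.6.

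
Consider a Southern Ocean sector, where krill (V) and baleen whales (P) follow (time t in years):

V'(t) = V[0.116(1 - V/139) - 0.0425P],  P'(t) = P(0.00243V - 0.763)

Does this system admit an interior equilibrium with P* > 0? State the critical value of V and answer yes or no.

Threshold V = 314; K < 314, so no, the predator goes extinct.

The predator equation gives dP/dt > 0 only when V > 0.763/0.00243 = 314.
Without the predator, V → K = 139. Since 139 < 314, the predator cannot invade.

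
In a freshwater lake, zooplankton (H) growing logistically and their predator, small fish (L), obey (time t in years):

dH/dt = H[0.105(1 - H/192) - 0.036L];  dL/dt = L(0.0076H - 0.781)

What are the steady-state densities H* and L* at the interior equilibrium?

From dL/dt = 0 with L > 0: 0.0076H* = 0.781, so H* = 103.
Substitute into dH/dt = 0: 0.105(1 - 103/192) = 0.036L*.
The bracket is 0.465, giving L* = 0.0488/0.036 = 1.36.

H* ≈ 103, L* ≈ 1.36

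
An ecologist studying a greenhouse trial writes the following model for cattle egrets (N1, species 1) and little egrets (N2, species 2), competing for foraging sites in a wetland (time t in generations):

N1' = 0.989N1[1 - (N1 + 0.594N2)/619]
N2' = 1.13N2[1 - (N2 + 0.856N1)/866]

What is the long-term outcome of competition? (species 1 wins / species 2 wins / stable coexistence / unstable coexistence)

stable coexistence

Compare the nullcline intercepts: K1/α12 = 619/0.594 = 1040 > K2 = 866; K2/α21 = 866/0.856 = 1010 > K1 = 619.
Since both inequalities hold, each species can invade when rare, so the interior equilibrium is stable.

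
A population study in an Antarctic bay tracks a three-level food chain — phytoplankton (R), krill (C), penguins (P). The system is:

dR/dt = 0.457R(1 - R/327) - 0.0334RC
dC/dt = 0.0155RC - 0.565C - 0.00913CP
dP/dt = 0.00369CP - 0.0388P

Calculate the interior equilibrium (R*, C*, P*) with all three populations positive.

R* ≈ 75.7, C* ≈ 10.5, P* ≈ 66.6

From dP/dt = 0: 0.00369C* = 0.0388, so C* = 10.5.
From dR/dt = 0: 0.457(1 - R*/327) = 0.0334·10.5, giving R* = 327·(1 - 0.768) = 75.7.
From dC/dt = 0: 0.0155·75.7 - 0.565 = 0.00913P*, so P* = 0.608/0.00913 = 66.6.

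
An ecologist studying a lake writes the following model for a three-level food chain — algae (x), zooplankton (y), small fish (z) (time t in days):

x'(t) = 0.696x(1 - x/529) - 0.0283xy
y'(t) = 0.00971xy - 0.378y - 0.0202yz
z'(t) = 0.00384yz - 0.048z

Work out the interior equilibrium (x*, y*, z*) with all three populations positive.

x* ≈ 260, y* ≈ 12.5, z* ≈ 106

From dz/dt = 0: 0.00384y* = 0.048, so y* = 12.5.
From dx/dt = 0: 0.696(1 - x*/529) = 0.0283·12.5, giving x* = 529·(1 - 0.508) = 260.
From dy/dt = 0: 0.00971·260 - 0.378 = 0.0202z*, so z* = 2.15/0.0202 = 106.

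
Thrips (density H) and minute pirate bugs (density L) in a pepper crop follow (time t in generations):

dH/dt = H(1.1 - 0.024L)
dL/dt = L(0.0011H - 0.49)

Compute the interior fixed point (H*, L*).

Set dL/dt = 0 with L > 0: 0.0011H - 0.49 = 0, so H* = 0.49/0.0011 = 445.
Set dH/dt = 0 with H > 0: 1.1 - 0.024L = 0, so L* = 1.1/0.024 = 45.8.

H* ≈ 445, L* ≈ 45.8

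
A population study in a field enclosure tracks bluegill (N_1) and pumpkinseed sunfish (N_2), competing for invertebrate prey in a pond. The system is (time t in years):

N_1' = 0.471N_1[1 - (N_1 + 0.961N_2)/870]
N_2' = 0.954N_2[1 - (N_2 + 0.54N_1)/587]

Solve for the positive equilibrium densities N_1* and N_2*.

Setting both brackets to zero gives the nullclines N_1 + 0.961N_2 = 870 and 0.54N_1 + N_2 = 587.
Substituting N_2 = 587 - 0.54N_1 into the first: N_1(1 - 0.961·0.54) = 870 - 0.961·587.
So N_1* = 306/0.481 = 636, and then N_2* = 587 - 0.54·636 = 244.

N_1* ≈ 636, N_2* ≈ 244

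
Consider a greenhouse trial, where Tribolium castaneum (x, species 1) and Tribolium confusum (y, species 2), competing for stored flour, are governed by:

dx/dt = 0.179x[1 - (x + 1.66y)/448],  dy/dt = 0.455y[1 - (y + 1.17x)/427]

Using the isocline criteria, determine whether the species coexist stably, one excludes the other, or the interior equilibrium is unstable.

Compare the nullcline intercepts: K1/α12 = 448/1.66 = 270 < K2 = 427; K2/α21 = 427/1.17 = 365 < K1 = 448.
Since both are reversed, neither can invade when rare; the interior point is a saddle.

unstable coexistence (outcome depends on initial conditions)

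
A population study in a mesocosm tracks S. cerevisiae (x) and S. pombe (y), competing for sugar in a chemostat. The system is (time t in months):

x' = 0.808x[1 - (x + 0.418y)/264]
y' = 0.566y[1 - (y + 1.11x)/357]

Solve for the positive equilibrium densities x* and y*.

x* ≈ 214, y* ≈ 119

Setting both brackets to zero gives the nullclines x + 0.418y = 264 and 1.11x + y = 357.
Substituting y = 357 - 1.11x into the first: x(1 - 0.418·1.11) = 264 - 0.418·357.
So x* = 115/0.536 = 214, and then y* = 357 - 1.11·214 = 119.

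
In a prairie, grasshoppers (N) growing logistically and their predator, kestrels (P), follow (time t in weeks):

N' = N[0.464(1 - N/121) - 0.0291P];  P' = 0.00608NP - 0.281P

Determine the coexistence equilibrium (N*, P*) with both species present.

N* ≈ 46.2, P* ≈ 9.85

From dP/dt = 0 with P > 0: 0.00608N* = 0.281, so N* = 46.2.
Substitute into dN/dt = 0: 0.464(1 - 46.2/121) = 0.0291P*.
The bracket is 0.618, giving P* = 0.287/0.0291 = 9.85.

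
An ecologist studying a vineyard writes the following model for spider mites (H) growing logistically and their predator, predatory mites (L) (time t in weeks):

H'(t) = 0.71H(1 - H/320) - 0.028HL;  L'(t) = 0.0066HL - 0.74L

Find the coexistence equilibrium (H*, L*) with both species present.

From dL/dt = 0 with L > 0: 0.0066H* = 0.74, so H* = 112.
Substitute into dH/dt = 0: 0.71(1 - 112/320) = 0.028L*.
The bracket is 0.65, giving L* = 0.461/0.028 = 16.5.

H* ≈ 112, L* ≈ 16.5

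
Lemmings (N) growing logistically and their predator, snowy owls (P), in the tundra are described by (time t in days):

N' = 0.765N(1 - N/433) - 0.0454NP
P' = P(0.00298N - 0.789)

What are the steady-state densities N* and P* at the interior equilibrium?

N* ≈ 265, P* ≈ 6.55

From dP/dt = 0 with P > 0: 0.00298N* = 0.789, so N* = 265.
Substitute into dN/dt = 0: 0.765(1 - 265/433) = 0.0454P*.
The bracket is 0.389, giving P* = 0.297/0.0454 = 6.55.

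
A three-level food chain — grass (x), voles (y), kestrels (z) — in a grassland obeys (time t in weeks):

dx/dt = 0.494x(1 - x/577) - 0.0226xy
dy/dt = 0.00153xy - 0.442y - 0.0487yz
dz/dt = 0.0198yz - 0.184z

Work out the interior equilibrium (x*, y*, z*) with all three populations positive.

x* ≈ 332, y* ≈ 9.29, z* ≈ 1.34

From dz/dt = 0: 0.0198y* = 0.184, so y* = 9.29.
From dx/dt = 0: 0.494(1 - x*/577) = 0.0226·9.29, giving x* = 577·(1 - 0.425) = 332.
From dy/dt = 0: 0.00153·332 - 0.442 = 0.0487z*, so z* = 0.0655/0.0487 = 1.34.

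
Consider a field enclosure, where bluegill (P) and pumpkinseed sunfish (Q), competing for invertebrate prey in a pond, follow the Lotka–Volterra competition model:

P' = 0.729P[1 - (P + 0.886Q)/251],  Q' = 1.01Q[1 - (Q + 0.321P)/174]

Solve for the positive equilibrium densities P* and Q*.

P* ≈ 135, Q* ≈ 131

Setting both brackets to zero gives the nullclines P + 0.886Q = 251 and 0.321P + Q = 174.
Substituting Q = 174 - 0.321P into the first: P(1 - 0.886·0.321) = 251 - 0.886·174.
So P* = 96.8/0.716 = 135, and then Q* = 174 - 0.321·135 = 131.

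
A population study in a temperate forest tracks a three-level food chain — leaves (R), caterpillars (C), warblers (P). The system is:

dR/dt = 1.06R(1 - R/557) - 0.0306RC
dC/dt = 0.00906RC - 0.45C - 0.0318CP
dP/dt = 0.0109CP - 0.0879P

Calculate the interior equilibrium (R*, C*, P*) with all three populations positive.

R* ≈ 427, C* ≈ 8.06, P* ≈ 108

From dP/dt = 0: 0.0109C* = 0.0879, so C* = 8.06.
From dR/dt = 0: 1.06(1 - R*/557) = 0.0306·8.06, giving R* = 557·(1 - 0.233) = 427.
From dC/dt = 0: 0.00906·427 - 0.45 = 0.0318P*, so P* = 3.42/0.0318 = 108.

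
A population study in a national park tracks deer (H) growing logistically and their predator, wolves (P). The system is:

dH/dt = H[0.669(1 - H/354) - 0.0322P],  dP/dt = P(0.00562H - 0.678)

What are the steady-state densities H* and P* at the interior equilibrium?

From dP/dt = 0 with P > 0: 0.00562H* = 0.678, so H* = 121.
Substitute into dH/dt = 0: 0.669(1 - 121/354) = 0.0322P*.
The bracket is 0.659, giving P* = 0.441/0.0322 = 13.7.

H* ≈ 121, P* ≈ 13.7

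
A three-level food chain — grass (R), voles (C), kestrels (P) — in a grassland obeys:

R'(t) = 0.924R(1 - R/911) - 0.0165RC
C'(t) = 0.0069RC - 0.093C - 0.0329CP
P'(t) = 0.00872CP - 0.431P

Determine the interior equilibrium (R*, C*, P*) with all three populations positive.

R* ≈ 107, C* ≈ 49.4, P* ≈ 19.6

From dP/dt = 0: 0.00872C* = 0.431, so C* = 49.4.
From dR/dt = 0: 0.924(1 - R*/911) = 0.0165·49.4, giving R* = 911·(1 - 0.883) = 107.
From dC/dt = 0: 0.0069·107 - 0.093 = 0.0329P*, so P* = 0.645/0.0329 = 19.6.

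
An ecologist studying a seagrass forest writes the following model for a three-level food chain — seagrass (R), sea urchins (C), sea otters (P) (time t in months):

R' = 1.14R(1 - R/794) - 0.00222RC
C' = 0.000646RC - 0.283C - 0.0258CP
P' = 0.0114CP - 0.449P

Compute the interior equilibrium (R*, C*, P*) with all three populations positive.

R* ≈ 733, C* ≈ 39.4, P* ≈ 7.39

From dP/dt = 0: 0.0114C* = 0.449, so C* = 39.4.
From dR/dt = 0: 1.14(1 - R*/794) = 0.00222·39.4, giving R* = 794·(1 - 0.0767) = 733.
From dC/dt = 0: 0.000646·733 - 0.283 = 0.0258P*, so P* = 0.191/0.0258 = 7.39.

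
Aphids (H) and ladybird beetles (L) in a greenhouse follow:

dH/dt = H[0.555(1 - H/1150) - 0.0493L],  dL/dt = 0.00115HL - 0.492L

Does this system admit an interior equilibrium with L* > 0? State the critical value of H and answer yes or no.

The predator equation gives dL/dt > 0 only when H > 0.492/0.00115 = 428.
Without the predator, H → K = 1150. Since 1150 > 428, the predator can invade and persist.

Threshold H = 428; K > 428, so yes, the predator persists.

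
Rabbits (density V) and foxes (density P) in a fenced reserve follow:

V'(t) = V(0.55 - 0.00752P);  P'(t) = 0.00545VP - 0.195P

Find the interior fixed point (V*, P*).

Set dP/dt = 0 with P > 0: 0.00545V - 0.195 = 0, so V* = 0.195/0.00545 = 35.8.
Set dV/dt = 0 with V > 0: 0.55 - 0.00752P = 0, so P* = 0.55/0.00752 = 73.1.

V* ≈ 35.8, P* ≈ 73.1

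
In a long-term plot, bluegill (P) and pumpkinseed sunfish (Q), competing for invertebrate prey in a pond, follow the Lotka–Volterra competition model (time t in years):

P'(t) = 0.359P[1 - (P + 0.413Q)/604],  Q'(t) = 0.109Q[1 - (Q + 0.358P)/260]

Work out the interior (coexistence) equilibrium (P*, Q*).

Setting both brackets to zero gives the nullclines P + 0.413Q = 604 and 0.358P + Q = 260.
Substituting Q = 260 - 0.358P into the first: P(1 - 0.413·0.358) = 604 - 0.413·260.
So P* = 497/0.852 = 583, and then Q* = 260 - 0.358·583 = 51.4.

P* ≈ 583, Q* ≈ 51.4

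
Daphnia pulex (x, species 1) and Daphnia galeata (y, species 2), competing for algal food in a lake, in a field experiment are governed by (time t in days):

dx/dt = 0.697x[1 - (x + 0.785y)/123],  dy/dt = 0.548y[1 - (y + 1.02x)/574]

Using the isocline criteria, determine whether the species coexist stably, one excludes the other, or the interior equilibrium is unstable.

species 2 excludes species 1

Compare the nullcline intercepts: K1/α12 = 123/0.785 = 157 < K2 = 574; K2/α21 = 574/1.02 = 563 > K1 = 123.
Since the inequalities point opposite ways, species 2 can invade but species 1 cannot.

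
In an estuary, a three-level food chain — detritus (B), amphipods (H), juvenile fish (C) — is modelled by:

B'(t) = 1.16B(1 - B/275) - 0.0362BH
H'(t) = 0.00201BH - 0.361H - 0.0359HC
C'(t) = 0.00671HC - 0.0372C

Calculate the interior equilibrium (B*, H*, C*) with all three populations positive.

From dC/dt = 0: 0.00671H* = 0.0372, so H* = 5.54.
From dB/dt = 0: 1.16(1 - B*/275) = 0.0362·5.54, giving B* = 275·(1 - 0.173) = 227.
From dH/dt = 0: 0.00201·227 - 0.361 = 0.0359C*, so C* = 0.0961/0.0359 = 2.68.

B* ≈ 227, H* ≈ 5.54, C* ≈ 2.68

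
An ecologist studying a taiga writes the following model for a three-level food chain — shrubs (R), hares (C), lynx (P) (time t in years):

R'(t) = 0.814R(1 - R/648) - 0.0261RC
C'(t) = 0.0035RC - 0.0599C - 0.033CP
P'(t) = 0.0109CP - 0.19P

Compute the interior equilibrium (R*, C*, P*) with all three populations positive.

R* ≈ 286, C* ≈ 17.4, P* ≈ 28.5

From dP/dt = 0: 0.0109C* = 0.19, so C* = 17.4.
From dR/dt = 0: 0.814(1 - R*/648) = 0.0261·17.4, giving R* = 648·(1 - 0.559) = 286.
From dC/dt = 0: 0.0035·286 - 0.0599 = 0.033P*, so P* = 0.94/0.033 = 28.5.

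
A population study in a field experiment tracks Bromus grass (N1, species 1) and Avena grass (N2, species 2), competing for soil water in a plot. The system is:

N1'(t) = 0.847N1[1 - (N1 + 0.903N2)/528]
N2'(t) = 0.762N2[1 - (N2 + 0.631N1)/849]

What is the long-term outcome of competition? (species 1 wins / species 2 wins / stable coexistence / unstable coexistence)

Compare the nullcline intercepts: K1/α12 = 528/0.903 = 585 < K2 = 849; K2/α21 = 849/0.631 = 1350 > K1 = 528.
Since the inequalities point opposite ways, species 2 can invade but species 1 cannot.

species 2 excludes species 1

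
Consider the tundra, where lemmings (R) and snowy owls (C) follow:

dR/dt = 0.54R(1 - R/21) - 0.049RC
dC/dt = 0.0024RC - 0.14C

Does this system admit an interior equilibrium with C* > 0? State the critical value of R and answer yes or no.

The predator equation gives dC/dt > 0 only when R > 0.14/0.0024 = 58.3.
Without the predator, R → K = 21. Since 21 < 58.3, the predator cannot invade.

Threshold R = 58.3; K < 58.3, so no, the predator goes extinct.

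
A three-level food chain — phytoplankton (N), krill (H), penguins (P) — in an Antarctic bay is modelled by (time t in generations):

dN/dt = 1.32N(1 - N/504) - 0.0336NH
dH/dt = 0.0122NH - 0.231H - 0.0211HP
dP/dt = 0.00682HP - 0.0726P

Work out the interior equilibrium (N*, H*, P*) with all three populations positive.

N* ≈ 367, H* ≈ 10.6, P* ≈ 202

From dP/dt = 0: 0.00682H* = 0.0726, so H* = 10.6.
From dN/dt = 0: 1.32(1 - N*/504) = 0.0336·10.6, giving N* = 504·(1 - 0.271) = 367.
From dH/dt = 0: 0.0122·367 - 0.231 = 0.0211P*, so P* = 4.25/0.0211 = 202.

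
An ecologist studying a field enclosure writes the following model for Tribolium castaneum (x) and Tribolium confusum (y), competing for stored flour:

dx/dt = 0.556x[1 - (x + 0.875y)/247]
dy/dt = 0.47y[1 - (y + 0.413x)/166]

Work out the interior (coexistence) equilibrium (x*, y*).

x* ≈ 159, y* ≈ 100

Setting both brackets to zero gives the nullclines x + 0.875y = 247 and 0.413x + y = 166.
Substituting y = 166 - 0.413x into the first: x(1 - 0.875·0.413) = 247 - 0.875·166.
So x* = 102/0.639 = 159, and then y* = 166 - 0.413·159 = 100.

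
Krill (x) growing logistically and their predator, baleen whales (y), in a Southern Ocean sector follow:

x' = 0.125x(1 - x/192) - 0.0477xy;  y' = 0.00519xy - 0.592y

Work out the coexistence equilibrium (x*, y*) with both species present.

x* ≈ 114, y* ≈ 1.06

From dy/dt = 0 with y > 0: 0.00519x* = 0.592, so x* = 114.
Substitute into dx/dt = 0: 0.125(1 - 114/192) = 0.0477y*.
The bracket is 0.406, giving y* = 0.0507/0.0477 = 1.06.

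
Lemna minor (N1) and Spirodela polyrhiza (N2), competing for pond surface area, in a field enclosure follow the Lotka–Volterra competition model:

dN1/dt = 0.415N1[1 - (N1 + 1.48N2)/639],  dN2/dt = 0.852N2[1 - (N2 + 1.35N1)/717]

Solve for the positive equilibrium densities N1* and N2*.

N1* ≈ 423, N2* ≈ 146

Setting both brackets to zero gives the nullclines N1 + 1.48N2 = 639 and 1.35N1 + N2 = 717.
Substituting N2 = 717 - 1.35N1 into the first: N1(1 - 1.48·1.35) = 639 - 1.48·717.
So N1* = -422/-0.998 = 423, and then N2* = 717 - 1.35·423 = 146.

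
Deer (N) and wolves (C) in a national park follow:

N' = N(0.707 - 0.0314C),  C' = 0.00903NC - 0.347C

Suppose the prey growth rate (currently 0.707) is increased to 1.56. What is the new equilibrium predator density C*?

At the interior fixed point, setting dN/dt = 0 with N > 0 fixes C* = (prey growth rate)/(NC coefficient) — independent of the other coefficients.
With the change, C* = 1.56/0.0314 = 49.7; it rises from 22.5.

C* ≈ 49.7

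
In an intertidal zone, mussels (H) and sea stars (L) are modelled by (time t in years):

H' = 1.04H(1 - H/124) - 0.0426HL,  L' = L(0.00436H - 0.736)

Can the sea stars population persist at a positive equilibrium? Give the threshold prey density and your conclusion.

Threshold H = 169; K < 169, so no, the predator goes extinct.

The predator equation gives dL/dt > 0 only when H > 0.736/0.00436 = 169.
Without the predator, H → K = 124. Since 124 < 169, the predator cannot invade.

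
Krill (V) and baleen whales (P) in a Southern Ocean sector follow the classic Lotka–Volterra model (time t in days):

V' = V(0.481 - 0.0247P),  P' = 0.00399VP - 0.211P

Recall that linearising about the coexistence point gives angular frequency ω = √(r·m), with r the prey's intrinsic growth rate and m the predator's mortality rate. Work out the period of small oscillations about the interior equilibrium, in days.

Here r = 0.481 and m = 0.211, so r·m = 0.101.
ω = √0.101 = 0.319 per day, hence T = 2π/ω ≈ 19.7 days.

T ≈ 19.7 days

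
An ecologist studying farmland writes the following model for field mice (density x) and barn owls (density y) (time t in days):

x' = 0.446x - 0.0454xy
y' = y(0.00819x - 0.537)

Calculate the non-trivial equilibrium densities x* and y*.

Set dy/dt = 0 with y > 0: 0.00819x - 0.537 = 0, so x* = 0.537/0.00819 = 65.6.
Set dx/dt = 0 with x > 0: 0.446 - 0.0454y = 0, so y* = 0.446/0.0454 = 9.82.

x* ≈ 65.6, y* ≈ 9.82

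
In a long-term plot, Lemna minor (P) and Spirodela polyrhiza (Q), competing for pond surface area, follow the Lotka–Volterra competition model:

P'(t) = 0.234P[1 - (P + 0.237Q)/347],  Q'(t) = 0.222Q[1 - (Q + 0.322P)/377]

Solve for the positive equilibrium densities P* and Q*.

Setting both brackets to zero gives the nullclines P + 0.237Q = 347 and 0.322P + Q = 377.
Substituting Q = 377 - 0.322P into the first: P(1 - 0.237·0.322) = 347 - 0.237·377.
So P* = 258/0.924 = 279, and then Q* = 377 - 0.322·279 = 287.

P* ≈ 279, Q* ≈ 287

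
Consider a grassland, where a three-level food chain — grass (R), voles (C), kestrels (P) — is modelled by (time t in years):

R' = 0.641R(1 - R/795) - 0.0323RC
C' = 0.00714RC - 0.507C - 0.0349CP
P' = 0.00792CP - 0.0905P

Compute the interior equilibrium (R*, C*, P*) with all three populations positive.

From dP/dt = 0: 0.00792C* = 0.0905, so C* = 11.4.
From dR/dt = 0: 0.641(1 - R*/795) = 0.0323·11.4, giving R* = 795·(1 - 0.576) = 337.
From dC/dt = 0: 0.00714·337 - 0.507 = 0.0349P*, so P* = 1.9/0.0349 = 54.5.

R* ≈ 337, C* ≈ 11.4, P* ≈ 54.5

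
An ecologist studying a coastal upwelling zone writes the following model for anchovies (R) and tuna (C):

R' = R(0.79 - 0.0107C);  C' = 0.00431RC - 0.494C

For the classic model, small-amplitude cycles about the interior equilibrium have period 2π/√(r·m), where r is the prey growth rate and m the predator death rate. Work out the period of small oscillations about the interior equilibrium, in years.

Here r = 0.79 and m = 0.494, so r·m = 0.39.
ω = √0.39 = 0.625 per year, hence T = 2π/ω ≈ 10.1 years.

T ≈ 10.1 years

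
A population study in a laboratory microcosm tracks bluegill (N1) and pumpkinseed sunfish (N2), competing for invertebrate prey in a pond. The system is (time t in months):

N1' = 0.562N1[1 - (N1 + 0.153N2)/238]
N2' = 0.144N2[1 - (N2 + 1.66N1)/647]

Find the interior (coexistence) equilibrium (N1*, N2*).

Setting both brackets to zero gives the nullclines N1 + 0.153N2 = 238 and 1.66N1 + N2 = 647.
Substituting N2 = 647 - 1.66N1 into the first: N1(1 - 0.153·1.66) = 238 - 0.153·647.
So N1* = 139/0.746 = 186, and then N2* = 647 - 1.66·186 = 338.

N1* ≈ 186, N2* ≈ 338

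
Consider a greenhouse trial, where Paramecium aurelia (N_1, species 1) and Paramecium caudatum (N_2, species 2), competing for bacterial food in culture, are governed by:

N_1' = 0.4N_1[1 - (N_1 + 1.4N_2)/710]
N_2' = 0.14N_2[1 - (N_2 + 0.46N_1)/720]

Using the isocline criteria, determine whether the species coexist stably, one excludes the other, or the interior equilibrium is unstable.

Compare the nullcline intercepts: K1/α12 = 710/1.4 = 507 < K2 = 720; K2/α21 = 720/0.46 = 1570 > K1 = 710.
Since the inequalities point opposite ways, species 2 can invade but species 1 cannot.

species 2 excludes species 1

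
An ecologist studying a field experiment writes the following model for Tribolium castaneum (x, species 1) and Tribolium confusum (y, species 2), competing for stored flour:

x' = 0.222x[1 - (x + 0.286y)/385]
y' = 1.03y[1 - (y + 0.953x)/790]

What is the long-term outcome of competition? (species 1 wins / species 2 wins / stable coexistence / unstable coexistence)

stable coexistence

Compare the nullcline intercepts: K1/α12 = 385/0.286 = 1350 > K2 = 790; K2/α21 = 790/0.953 = 829 > K1 = 385.
Since both inequalities hold, each species can invade when rare, so the interior equilibrium is stable.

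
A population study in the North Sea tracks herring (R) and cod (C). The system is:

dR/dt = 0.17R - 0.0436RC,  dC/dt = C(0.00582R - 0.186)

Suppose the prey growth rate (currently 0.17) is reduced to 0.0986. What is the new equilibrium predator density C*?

At the interior fixed point, setting dR/dt = 0 with R > 0 fixes C* = (prey growth rate)/(RC coefficient) — independent of the other coefficients.
With the change, C* = 0.0986/0.0436 = 2.26; it falls from 3.9.

C* ≈ 2.26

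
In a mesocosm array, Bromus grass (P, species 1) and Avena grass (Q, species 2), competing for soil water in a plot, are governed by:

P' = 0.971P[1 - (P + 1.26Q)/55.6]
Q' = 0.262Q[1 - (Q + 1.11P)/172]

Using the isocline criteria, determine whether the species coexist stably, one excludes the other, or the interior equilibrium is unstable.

species 2 excludes species 1

Compare the nullcline intercepts: K1/α12 = 55.6/1.26 = 44.1 < K2 = 172; K2/α21 = 172/1.11 = 155 > K1 = 55.6.
Since the inequalities point opposite ways, species 2 can invade but species 1 cannot.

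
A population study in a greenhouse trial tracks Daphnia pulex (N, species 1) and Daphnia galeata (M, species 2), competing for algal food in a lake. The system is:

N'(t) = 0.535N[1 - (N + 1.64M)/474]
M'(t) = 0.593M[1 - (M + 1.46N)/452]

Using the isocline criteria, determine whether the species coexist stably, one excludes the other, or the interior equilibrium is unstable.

unstable coexistence (outcome depends on initial conditions)

Compare the nullcline intercepts: K1/α12 = 474/1.64 = 289 < K2 = 452; K2/α21 = 452/1.46 = 310 < K1 = 474.
Since both are reversed, neither can invade when rare; the interior point is a saddle.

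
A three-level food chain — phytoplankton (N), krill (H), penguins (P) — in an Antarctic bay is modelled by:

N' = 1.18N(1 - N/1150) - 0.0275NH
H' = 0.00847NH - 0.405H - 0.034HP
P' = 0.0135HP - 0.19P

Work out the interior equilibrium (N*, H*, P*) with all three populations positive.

N* ≈ 773, H* ≈ 14.1, P* ≈ 181

From dP/dt = 0: 0.0135H* = 0.19, so H* = 14.1.
From dN/dt = 0: 1.18(1 - N*/1150) = 0.0275·14.1, giving N* = 1150·(1 - 0.328) = 773.
From dH/dt = 0: 0.00847·773 - 0.405 = 0.034P*, so P* = 6.14/0.034 = 181.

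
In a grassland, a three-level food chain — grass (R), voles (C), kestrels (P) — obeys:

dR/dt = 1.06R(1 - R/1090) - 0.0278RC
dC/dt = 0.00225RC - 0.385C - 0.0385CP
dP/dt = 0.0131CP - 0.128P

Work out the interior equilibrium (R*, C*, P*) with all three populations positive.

R* ≈ 811, C* ≈ 9.77, P* ≈ 37.4

From dP/dt = 0: 0.0131C* = 0.128, so C* = 9.77.
From dR/dt = 0: 1.06(1 - R*/1090) = 0.0278·9.77, giving R* = 1090·(1 - 0.256) = 811.
From dC/dt = 0: 0.00225·811 - 0.385 = 0.0385P*, so P* = 1.44/0.0385 = 37.4.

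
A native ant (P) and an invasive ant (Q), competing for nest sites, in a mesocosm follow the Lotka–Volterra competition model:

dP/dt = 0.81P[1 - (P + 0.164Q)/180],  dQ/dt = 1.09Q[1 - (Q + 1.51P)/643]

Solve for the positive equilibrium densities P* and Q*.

P* ≈ 99.1, Q* ≈ 493

Setting both brackets to zero gives the nullclines P + 0.164Q = 180 and 1.51P + Q = 643.
Substituting Q = 643 - 1.51P into the first: P(1 - 0.164·1.51) = 180 - 0.164·643.
So P* = 74.5/0.752 = 99.1, and then Q* = 643 - 1.51·99.1 = 493.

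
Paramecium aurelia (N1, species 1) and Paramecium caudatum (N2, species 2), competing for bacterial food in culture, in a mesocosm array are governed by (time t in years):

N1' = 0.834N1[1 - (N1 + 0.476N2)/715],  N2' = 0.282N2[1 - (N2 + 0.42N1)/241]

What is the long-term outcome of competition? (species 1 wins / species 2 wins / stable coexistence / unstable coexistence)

species 1 excludes species 2

Compare the nullcline intercepts: K1/α12 = 715/0.476 = 1500 > K2 = 241; K2/α21 = 241/0.42 = 574 < K1 = 715.
Since the inequalities point opposite ways, species 1 can invade but species 2 cannot.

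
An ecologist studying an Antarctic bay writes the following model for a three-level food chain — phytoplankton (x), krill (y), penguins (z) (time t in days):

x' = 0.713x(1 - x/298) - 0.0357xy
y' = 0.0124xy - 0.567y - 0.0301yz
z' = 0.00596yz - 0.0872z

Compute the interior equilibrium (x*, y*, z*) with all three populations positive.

x* ≈ 79.7, y* ≈ 14.6, z* ≈ 14

From dz/dt = 0: 0.00596y* = 0.0872, so y* = 14.6.
From dx/dt = 0: 0.713(1 - x*/298) = 0.0357·14.6, giving x* = 298·(1 - 0.733) = 79.7.
From dy/dt = 0: 0.0124·79.7 - 0.567 = 0.0301z*, so z* = 0.421/0.0301 = 14.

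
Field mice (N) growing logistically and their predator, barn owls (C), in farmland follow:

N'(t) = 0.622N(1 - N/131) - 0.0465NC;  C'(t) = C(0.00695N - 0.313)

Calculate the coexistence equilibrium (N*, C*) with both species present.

From dC/dt = 0 with C > 0: 0.00695N* = 0.313, so N* = 45.
Substitute into dN/dt = 0: 0.622(1 - 45/131) = 0.0465C*.
The bracket is 0.656, giving C* = 0.408/0.0465 = 8.78.

N* ≈ 45, C* ≈ 8.78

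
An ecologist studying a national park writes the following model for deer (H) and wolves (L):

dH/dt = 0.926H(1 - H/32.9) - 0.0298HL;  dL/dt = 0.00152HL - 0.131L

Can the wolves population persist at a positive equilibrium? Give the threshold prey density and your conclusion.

Threshold H = 86.2; K < 86.2, so no, the predator goes extinct.

The predator equation gives dL/dt > 0 only when H > 0.131/0.00152 = 86.2.
Without the predator, H → K = 32.9. Since 32.9 < 86.2, the predator cannot invade.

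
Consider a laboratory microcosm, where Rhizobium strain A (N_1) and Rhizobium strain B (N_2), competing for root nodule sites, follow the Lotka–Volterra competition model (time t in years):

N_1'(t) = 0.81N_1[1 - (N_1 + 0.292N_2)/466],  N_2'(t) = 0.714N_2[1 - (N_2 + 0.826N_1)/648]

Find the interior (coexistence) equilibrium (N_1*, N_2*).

N_1* ≈ 365, N_2* ≈ 347

Setting both brackets to zero gives the nullclines N_1 + 0.292N_2 = 466 and 0.826N_1 + N_2 = 648.
Substituting N_2 = 648 - 0.826N_1 into the first: N_1(1 - 0.292·0.826) = 466 - 0.292·648.
So N_1* = 277/0.759 = 365, and then N_2* = 648 - 0.826·365 = 347.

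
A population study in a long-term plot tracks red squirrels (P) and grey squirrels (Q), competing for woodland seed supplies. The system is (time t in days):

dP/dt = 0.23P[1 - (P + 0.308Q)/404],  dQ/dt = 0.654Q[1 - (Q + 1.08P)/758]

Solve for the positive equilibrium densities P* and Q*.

P* ≈ 256, Q* ≈ 482

Setting both brackets to zero gives the nullclines P + 0.308Q = 404 and 1.08P + Q = 758.
Substituting Q = 758 - 1.08P into the first: P(1 - 0.308·1.08) = 404 - 0.308·758.
So P* = 171/0.667 = 256, and then Q* = 758 - 1.08·256 = 482.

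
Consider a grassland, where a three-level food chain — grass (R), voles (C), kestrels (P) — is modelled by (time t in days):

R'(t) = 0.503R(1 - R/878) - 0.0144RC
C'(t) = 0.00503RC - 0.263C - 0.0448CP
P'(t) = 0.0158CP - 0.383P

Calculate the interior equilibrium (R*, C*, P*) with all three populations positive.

From dP/dt = 0: 0.0158C* = 0.383, so C* = 24.2.
From dR/dt = 0: 0.503(1 - R*/878) = 0.0144·24.2, giving R* = 878·(1 - 0.694) = 269.
From dC/dt = 0: 0.00503·269 - 0.263 = 0.0448P*, so P* = 1.09/0.0448 = 24.3.

R* ≈ 269, C* ≈ 24.2, P* ≈ 24.3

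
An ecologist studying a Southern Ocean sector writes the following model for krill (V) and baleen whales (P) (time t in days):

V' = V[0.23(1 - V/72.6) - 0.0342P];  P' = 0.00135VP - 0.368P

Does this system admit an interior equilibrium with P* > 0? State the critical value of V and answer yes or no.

The predator equation gives dP/dt > 0 only when V > 0.368/0.00135 = 273.
Without the predator, V → K = 72.6. Since 72.6 < 273, the predator cannot invade.

Threshold V = 273; K < 273, so no, the predator goes extinct.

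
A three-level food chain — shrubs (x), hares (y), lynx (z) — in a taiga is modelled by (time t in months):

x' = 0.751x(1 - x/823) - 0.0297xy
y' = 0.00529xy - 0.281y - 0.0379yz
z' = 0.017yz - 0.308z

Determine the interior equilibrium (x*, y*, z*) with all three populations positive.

x* ≈ 233, y* ≈ 18.1, z* ≈ 25.2

From dz/dt = 0: 0.017y* = 0.308, so y* = 18.1.
From dx/dt = 0: 0.751(1 - x*/823) = 0.0297·18.1, giving x* = 823·(1 - 0.717) = 233.
From dy/dt = 0: 0.00529·233 - 0.281 = 0.0379z*, so z* = 0.953/0.0379 = 25.2.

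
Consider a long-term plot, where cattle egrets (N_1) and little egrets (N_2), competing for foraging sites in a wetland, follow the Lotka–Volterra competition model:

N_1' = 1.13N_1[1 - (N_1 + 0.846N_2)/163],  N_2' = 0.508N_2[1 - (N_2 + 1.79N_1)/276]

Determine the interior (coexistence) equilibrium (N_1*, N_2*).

N_1* ≈ 137, N_2* ≈ 30.7

Setting both brackets to zero gives the nullclines N_1 + 0.846N_2 = 163 and 1.79N_1 + N_2 = 276.
Substituting N_2 = 276 - 1.79N_1 into the first: N_1(1 - 0.846·1.79) = 163 - 0.846·276.
So N_1* = -70.5/-0.514 = 137, and then N_2* = 276 - 1.79·137 = 30.7.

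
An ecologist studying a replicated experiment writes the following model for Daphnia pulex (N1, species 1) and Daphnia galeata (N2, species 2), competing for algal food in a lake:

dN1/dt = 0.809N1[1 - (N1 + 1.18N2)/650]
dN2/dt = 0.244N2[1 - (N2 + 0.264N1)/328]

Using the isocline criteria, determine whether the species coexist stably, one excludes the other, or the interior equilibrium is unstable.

stable coexistence

Compare the nullcline intercepts: K1/α12 = 650/1.18 = 551 > K2 = 328; K2/α21 = 328/0.264 = 1240 > K1 = 650.
Since both inequalities hold, each species can invade when rare, so the interior equilibrium is stable.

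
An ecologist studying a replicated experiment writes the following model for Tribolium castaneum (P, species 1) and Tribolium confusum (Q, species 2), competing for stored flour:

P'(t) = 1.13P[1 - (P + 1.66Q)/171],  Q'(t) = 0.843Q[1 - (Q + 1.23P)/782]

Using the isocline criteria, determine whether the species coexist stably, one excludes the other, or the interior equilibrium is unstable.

Compare the nullcline intercepts: K1/α12 = 171/1.66 = 103 < K2 = 782; K2/α21 = 782/1.23 = 636 > K1 = 171.
Since the inequalities point opposite ways, species 2 can invade but species 1 cannot.

species 2 excludes species 1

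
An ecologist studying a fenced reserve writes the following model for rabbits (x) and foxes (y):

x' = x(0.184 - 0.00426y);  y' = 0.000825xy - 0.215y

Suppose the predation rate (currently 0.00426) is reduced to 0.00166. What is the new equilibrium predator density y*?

At the interior fixed point, setting dx/dt = 0 with x > 0 fixes y* = (prey growth rate)/(xy coefficient) — independent of the other coefficients.
With the change, y* = 0.184/0.00166 = 111; it rises from 43.2.

y* ≈ 111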